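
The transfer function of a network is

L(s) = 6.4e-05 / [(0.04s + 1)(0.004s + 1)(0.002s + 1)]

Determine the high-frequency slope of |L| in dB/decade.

Each pole contributes −20 dB/decade at high frequency; each zero contributes +20 dB/decade.
Net: 0 zero(s) − 3 pole(s) → -60 dB/decade.

-60 dB/decade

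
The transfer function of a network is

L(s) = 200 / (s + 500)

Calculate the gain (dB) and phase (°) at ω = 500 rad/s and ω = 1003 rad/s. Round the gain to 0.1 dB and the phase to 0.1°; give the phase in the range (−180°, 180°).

ω = 500: -11.0 dB, -45.0°; ω = 1003: -15.0 dB, -63.5°

Substitute s = j500:
Numerator: 200 = 200 + j0
Denominator: (j500) + 500 = 500 + j500
|N| = √(200² + 0²) ≈ 200, ∠N ≈ 0.00°
|D| = √(500² + 500²) ≈ 707.11, ∠D ≈ 45.00°
|L| = 200 / 707.11 ≈ 0.28284
Gain = 20 log₁₀(0.28284) ≈ -10.97 dB
∠L = 0.00° − 45.00° = -45.00°

Substitute s = j1003:
Numerator: 200 = 200 + j0
Denominator: (j1003) + 500 = 500 + j1003
|N| = √(200² + 0²) ≈ 200, ∠N ≈ 0.00°
|D| = √(500² + 1003²) ≈ 1120.7, ∠D ≈ 63.50°
|L| = 200 / 1120.7 ≈ 0.17846
Gain = 20 log₁₀(0.17846) ≈ -14.97 dB
∠L = 0.00° − 63.50° = -63.50°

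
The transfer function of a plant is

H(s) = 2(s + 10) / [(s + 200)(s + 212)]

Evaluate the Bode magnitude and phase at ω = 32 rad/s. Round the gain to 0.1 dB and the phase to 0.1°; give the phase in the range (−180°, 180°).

At s = jω = j32:
zero (s+10): 10 + j32 → |·| = √(10²+32²) = √1124 ≈ 33.526, ∠ = arctan(32/10) ≈ 72.65°
pole (s+200): 200 + j32 → |·| = √(200²+32²) = √41024 ≈ 202.54, ∠ = arctan(32/200) ≈ 9.09°
pole (s+212): 212 + j32 → |·| = √(212²+32²) = √45968 ≈ 214.4, ∠ = arctan(32/212) ≈ 8.58°
|H| = 2 · 33.526 / 43425 ≈ 0.0015441
Gain = 20 log₁₀(0.0015441) ≈ -56.23 dB
∠H = 72.65° − 17.67° = 54.98°

-56.2 dB, 55.0°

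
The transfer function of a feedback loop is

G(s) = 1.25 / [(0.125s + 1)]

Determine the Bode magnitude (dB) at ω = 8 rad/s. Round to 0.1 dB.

At ω = 8 rad/s:
pole (1 + j8·0.125) = 1 + j1 → |·| ≈ 1.4142, ∠ ≈ 45.00°
|G| = 1.25 · 1 / (1.4142) ≈ 0.88389
Gain = 20 log₁₀(0.88389) ≈ -1.07 dB

-1.1 dB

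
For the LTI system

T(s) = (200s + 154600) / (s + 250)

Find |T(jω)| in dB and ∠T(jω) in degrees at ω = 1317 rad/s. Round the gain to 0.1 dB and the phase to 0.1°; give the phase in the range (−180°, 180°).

Substitute s = j1317:
Numerator: 200(j1317) + 154600 = 154600 + j263400
Denominator: (j1317) + 250 = 250 + j1317
|N| = √(154600² + 263400²) ≈ 3.0542e+05, ∠N ≈ 59.59°
|D| = √(250² + 1317²) ≈ 1340.5, ∠D ≈ 79.25°
|T| = 3.0542e+05 / 1340.5 ≈ 227.84
Gain = 20 log₁₀(227.84) ≈ 47.15 dB
∠T = 59.59° − 79.25° = -19.66°

47.2 dB, -19.7°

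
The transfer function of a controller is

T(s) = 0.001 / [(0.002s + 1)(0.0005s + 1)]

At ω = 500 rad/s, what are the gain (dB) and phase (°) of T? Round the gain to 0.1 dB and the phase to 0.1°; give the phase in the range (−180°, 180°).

-63.3 dB, -59.0°

At ω = 500 rad/s:
pole (1 + j500·0.002) = 1 + j1 → |·| ≈ 1.4142, ∠ ≈ 45.00°
pole (1 + j500·0.0005) = 1 + j0.25 → |·| ≈ 1.0308, ∠ ≈ 14.04°
|T| = 0.001 · 1 / (1.4142 · 1.0308) ≈ 0.00068599
Gain = 20 log₁₀(0.00068599) ≈ -63.27 dB
∠T = (0°) − (45.00° + 14.04°) = -59.04°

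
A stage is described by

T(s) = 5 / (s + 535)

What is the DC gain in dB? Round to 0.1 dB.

-40.6 dB

T(0) = 5 / 535 ≈ 0.0093458
20 log₁₀(0.0093458) ≈ -40.59 dB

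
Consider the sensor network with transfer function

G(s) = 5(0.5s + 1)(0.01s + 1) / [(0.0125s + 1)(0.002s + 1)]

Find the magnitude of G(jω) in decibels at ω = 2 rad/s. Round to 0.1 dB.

At ω = 2 rad/s:
zero (1 + j2·0.5) = 1 + j1 → |·| ≈ 1.4142, ∠ ≈ 45.00°
zero (1 + j2·0.01) = 1 + j0.02 → |·| ≈ 1.0002, ∠ ≈ 1.15°
pole (1 + j2·0.0125) = 1 + j0.025 → |·| ≈ 1.0003, ∠ ≈ 1.43°
pole (1 + j2·0.002) = 1 + j0.004 → |·| ≈ 1, ∠ ≈ 0.23°
|G| = 5 · 1.4142 · 1.0002 / (1.0003 · 1) ≈ 7.0703
Gain = 20 log₁₀(7.0703) ≈ 16.99 dB

17.0 dB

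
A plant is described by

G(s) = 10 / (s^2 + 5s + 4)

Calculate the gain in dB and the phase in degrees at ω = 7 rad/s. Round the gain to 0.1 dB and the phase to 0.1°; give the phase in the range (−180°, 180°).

-15.1 dB, -142.1°

Substitute s = j7:
Numerator: 10 = 10 + j0
Denominator: (j7)^2 + 5(j7) + 4 = -45 + j35
|N| = √(10² + 0²) ≈ 10, ∠N ≈ 0.00°
|D| = √(45² + 35²) ≈ 57.009, ∠D ≈ 142.13°
|G| = 10 / 57.009 ≈ 0.17541
Gain = 20 log₁₀(0.17541) ≈ -15.12 dB
∠G = 0.00° − 142.13° = -142.13°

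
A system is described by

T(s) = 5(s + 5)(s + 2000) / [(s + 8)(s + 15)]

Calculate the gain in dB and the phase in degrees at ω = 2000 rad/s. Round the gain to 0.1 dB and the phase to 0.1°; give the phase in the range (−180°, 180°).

At s = jω = j2000:
zero (s+5): 5 + j2000 → |·| = √(5²+2000²) = √4000025 ≈ 2000, ∠ = arctan(2000/5) ≈ 89.86°
zero (s+2000): 2000 + j2000 → |·| = √(2000²+2000²) = √8000000 ≈ 2828.4, ∠ = arctan(2000/2000) ≈ 45.00°
pole (s+8): 8 + j2000 → |·| = √(8²+2000²) = √4000064 ≈ 2000, ∠ = arctan(2000/8) ≈ 89.77°
pole (s+15): 15 + j2000 → |·| = √(15²+2000²) = √4000225 ≈ 2000.1, ∠ = arctan(2000/15) ≈ 89.57°
|T| = 5 · 5.6568e+06 / 4.0002e+06 ≈ 7.0706
Gain = 20 log₁₀(7.0706) ≈ 16.99 dB
∠T = 134.86° − 179.34° = -44.48°

17.0 dB, -44.5°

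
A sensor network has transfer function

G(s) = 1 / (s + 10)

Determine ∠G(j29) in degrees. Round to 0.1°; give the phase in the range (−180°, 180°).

-71.0°

At s = jω = j29:
pole (s+10): 10 + j29 → |·| = √(10²+29²) = √941 ≈ 30.676, ∠ = arctan(29/10) ≈ 70.97°
∠G = 0.00° − 70.97° = -70.97°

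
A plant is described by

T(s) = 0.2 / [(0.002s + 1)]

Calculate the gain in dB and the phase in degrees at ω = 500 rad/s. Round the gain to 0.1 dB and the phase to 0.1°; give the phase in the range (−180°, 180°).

At ω = 500 rad/s:
pole (1 + j500·0.002) = 1 + j1 → |·| ≈ 1.4142, ∠ ≈ 45.00°
|T| = 0.2 · 1 / (1.4142) ≈ 0.14142
Gain = 20 log₁₀(0.14142) ≈ -16.99 dB
∠T = (0°) − (45.00°) = -45.00°

-17.0 dB, -45.0°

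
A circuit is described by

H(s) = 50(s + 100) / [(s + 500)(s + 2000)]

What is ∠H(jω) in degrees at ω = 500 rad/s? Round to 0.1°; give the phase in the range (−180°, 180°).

At s = jω = j500:
zero (s+100): 100 + j500 → |·| = √(100²+500²) = √260000 ≈ 509.9, ∠ = arctan(500/100) ≈ 78.69°
pole (s+500): 500 + j500 → |·| = √(500²+500²) = √500000 ≈ 707.11, ∠ = arctan(500/500) ≈ 45.00°
pole (s+2000): 2000 + j500 → |·| = √(2000²+500²) = √4250000 ≈ 2061.6, ∠ = arctan(500/2000) ≈ 14.04°
∠H = 78.69° − 59.04° = 19.65°

19.7°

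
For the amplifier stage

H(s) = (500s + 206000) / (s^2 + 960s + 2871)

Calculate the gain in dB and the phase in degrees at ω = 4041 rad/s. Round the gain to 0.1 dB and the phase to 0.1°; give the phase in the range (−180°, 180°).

-18.3 dB, -82.5°

Substitute s = j4041:
Numerator: 500(j4041) + 206000 = 206000 + j2020500
Denominator: (j4041)^2 + 960(j4041) + 2871 = -16326810 + j3879360
|N| = √(206000² + 2020500²) ≈ 2.031e+06, ∠N ≈ 84.18°
|D| = √(16326810² + 3879360²) ≈ 1.6781e+07, ∠D ≈ 166.63°
|H| = 2.031e+06 / 1.6781e+07 ≈ 0.12103
Gain = 20 log₁₀(0.12103) ≈ -18.34 dB
∠H = 84.18° − 166.63° = -82.45°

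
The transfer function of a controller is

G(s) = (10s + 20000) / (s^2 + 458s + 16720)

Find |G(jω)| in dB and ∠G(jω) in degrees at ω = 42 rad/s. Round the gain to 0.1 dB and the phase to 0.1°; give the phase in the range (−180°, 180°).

Substitute s = j42:
Numerator: 10(j42) + 20000 = 20000 + j420
Denominator: (j42)^2 + 458(j42) + 16720 = 14956 + j19236
|N| = √(20000² + 420²) ≈ 20004, ∠N ≈ 1.20°
|D| = √(14956² + 19236²) ≈ 24366, ∠D ≈ 52.13°
|G| = 20004 / 24366 ≈ 0.82098
Gain = 20 log₁₀(0.82098) ≈ -1.71 dB
∠G = 1.20° − 52.13° = -50.93°

-1.7 dB, -50.9°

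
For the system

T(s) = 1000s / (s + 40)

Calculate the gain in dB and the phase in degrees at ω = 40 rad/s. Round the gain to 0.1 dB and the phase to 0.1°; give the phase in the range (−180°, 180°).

57.0 dB, 45.0°

At s = jω = j40:
zero at origin: s = j40 → |·| = 40, ∠ = 90.00°
pole (s+40): 40 + j40 → |·| = √(40²+40²) = √3200 ≈ 56.569, ∠ = arctan(40/40) ≈ 45.00°
|T| = 1000 · 40 / 56.569 ≈ 707.1
Gain = 20 log₁₀(707.1) ≈ 56.99 dB
∠T = 90.00° − 45.00° = 45.00°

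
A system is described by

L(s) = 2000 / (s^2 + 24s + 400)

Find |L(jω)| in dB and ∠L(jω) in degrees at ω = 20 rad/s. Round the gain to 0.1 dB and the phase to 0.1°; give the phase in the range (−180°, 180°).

12.4 dB, -90.0°

At s = jω = j20:
quadratic: (j20)² + 24·j20 + 400 = 0 + j480 → |·| ≈ 480, ∠ ≈ 90.00°
|L| = 2000 / 480 ≈ 4.1667
Gain = 20 log₁₀(4.1667) ≈ 12.40 dB
∠L = 0.00° − 90.00° = -90.00°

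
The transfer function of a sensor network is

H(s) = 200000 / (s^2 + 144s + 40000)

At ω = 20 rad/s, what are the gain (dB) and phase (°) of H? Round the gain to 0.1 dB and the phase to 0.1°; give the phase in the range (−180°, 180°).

14.0 dB, -4.2°

At s = jω = j20:
quadratic: (j20)² + 144·j20 + 40000 = 39600 + j2880 → |·| ≈ 39705, ∠ ≈ 4.16°
|H| = 200000 / 39705 ≈ 5.0371
Gain = 20 log₁₀(5.0371) ≈ 14.04 dB
∠H = 0.00° − 4.16° = -4.16°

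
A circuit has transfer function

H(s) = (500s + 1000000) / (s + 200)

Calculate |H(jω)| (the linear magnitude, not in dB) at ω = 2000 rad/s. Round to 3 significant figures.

704

Substitute s = j2000:
Numerator: 500(j2000) + 1000000 = 1000000 + j1000000
Denominator: (j2000) + 200 = 200 + j2000
|N| = √(1000000² + 1000000²) ≈ 1.4142e+06, ∠N ≈ 45.00°
|D| = √(200² + 2000²) ≈ 2010, ∠D ≈ 84.29°
|H| = 1.4142e+06 / 2010 ≈ 703.58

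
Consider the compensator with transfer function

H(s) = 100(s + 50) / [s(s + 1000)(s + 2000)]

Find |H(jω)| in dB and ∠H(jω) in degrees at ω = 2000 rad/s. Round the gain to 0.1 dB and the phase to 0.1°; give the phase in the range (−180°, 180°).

-96.0 dB, -109.9°

At s = jω = j2000:
zero (s+50): 50 + j2000 → |·| = √(50²+2000²) = √4002500 ≈ 2000.6, ∠ = arctan(2000/50) ≈ 88.57°
pole (s+1000): 1000 + j2000 → |·| = √(1000²+2000²) = √5000000 ≈ 2236.1, ∠ = arctan(2000/1000) ≈ 63.43°
pole (s+2000): 2000 + j2000 → |·| = √(2000²+2000²) = √8000000 ≈ 2828.4, ∠ = arctan(2000/2000) ≈ 45.00°
pole at origin: |s| = 2000, ∠ = 90.00° (in denominator)
|H| = 100 · 2000.6 / 1.2649e+10 ≈ 1.5816e-05
Gain = 20 log₁₀(1.5816e-05) ≈ -96.02 dB
∠H = 88.57° − 198.43° = -109.86°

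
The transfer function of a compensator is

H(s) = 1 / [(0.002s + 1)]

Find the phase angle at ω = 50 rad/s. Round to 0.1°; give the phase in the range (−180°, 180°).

At ω = 50 rad/s:
pole (1 + j50·0.002) = 1 + j0.1 → |·| ≈ 1.005, ∠ ≈ 5.71°
∠H = (0°) − (5.71°) = -5.71°

-5.7°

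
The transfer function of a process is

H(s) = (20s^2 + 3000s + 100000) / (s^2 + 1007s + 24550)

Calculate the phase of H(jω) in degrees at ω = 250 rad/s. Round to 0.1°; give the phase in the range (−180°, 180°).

48.3°

Substitute s = j250:
Numerator: 20(j250)^2 + 3000(j250) + 100000 = -1150000 + j750000
Denominator: (j250)^2 + 1007(j250) + 24550 = -37950 + j251750
|N| = √(1150000² + 750000²) ≈ 1.373e+06, ∠N ≈ 146.89°
|D| = √(37950² + 251750²) ≈ 2.5459e+05, ∠D ≈ 98.57°
∠H = 146.89° − 98.57° = 48.32°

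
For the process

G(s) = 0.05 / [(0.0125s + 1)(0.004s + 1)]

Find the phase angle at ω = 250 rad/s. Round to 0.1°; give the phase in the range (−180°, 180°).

At ω = 250 rad/s:
pole (1 + j250·0.0125) = 1 + j3.125 → |·| ≈ 3.2811, ∠ ≈ 72.26°
pole (1 + j250·0.004) = 1 + j1 → |·| ≈ 1.4142, ∠ ≈ 45.00°
∠G = (0°) − (72.26° + 45.00°) = -117.26°

-117.3°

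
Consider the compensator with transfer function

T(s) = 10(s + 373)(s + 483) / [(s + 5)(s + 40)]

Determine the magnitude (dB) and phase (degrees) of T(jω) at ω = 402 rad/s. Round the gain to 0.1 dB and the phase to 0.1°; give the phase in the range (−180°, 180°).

At s = jω = j402:
zero (s+373): 373 + j402 → |·| = √(373²+402²) = √300733 ≈ 548.39, ∠ = arctan(402/373) ≈ 47.14°
zero (s+483): 483 + j402 → |·| = √(483²+402²) = √394893 ≈ 628.41, ∠ = arctan(402/483) ≈ 39.77°
pole (s+5): 5 + j402 → |·| = √(5²+402²) = √161629 ≈ 402.03, ∠ = arctan(402/5) ≈ 89.29°
pole (s+40): 40 + j402 → |·| = √(40²+402²) = √163204 ≈ 403.99, ∠ = arctan(402/40) ≈ 84.32°
|T| = 10 · 3.4461e+05 / 1.6242e+05 ≈ 21.217
Gain = 20 log₁₀(21.217) ≈ 26.53 dB
∠T = 86.91° − 173.61° = -86.70°

26.5 dB, -86.7°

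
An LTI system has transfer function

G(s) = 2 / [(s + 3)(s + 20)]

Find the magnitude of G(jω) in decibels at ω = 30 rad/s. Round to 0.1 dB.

At s = jω = j30:
pole (s+3): 3 + j30 → |·| = √(3²+30²) = √909 ≈ 30.15, ∠ = arctan(30/3) ≈ 84.29°
pole (s+20): 20 + j30 → |·| = √(20²+30²) = √1300 ≈ 36.056, ∠ = arctan(30/20) ≈ 56.31°
|G| = 2 / 1087.1 ≈ 0.0018398
Gain = 20 log₁₀(0.0018398) ≈ -54.70 dB

-54.7 dB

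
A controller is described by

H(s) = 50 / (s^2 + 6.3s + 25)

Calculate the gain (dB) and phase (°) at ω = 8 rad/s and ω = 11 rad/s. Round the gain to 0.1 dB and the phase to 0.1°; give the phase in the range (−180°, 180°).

ω = 8: -2.1 dB, -127.7°; ω = 11: -7.5 dB, -144.2°

At s = jω = j8:
quadratic: (j8)² + 6.3·j8 + 25 = -39 + j50.4 → |·| ≈ 63.727, ∠ ≈ 127.73°
|H| = 50 / 63.727 ≈ 0.7846
Gain = 20 log₁₀(0.7846) ≈ -2.11 dB
∠H = 0.00° − 127.73° = -127.73°

At s = jω = j11:
quadratic: (j11)² + 6.3·j11 + 25 = -96 + j69.3 → |·| ≈ 118.4, ∠ ≈ 144.18°
|H| = 50 / 118.4 ≈ 0.4223
Gain = 20 log₁₀(0.4223) ≈ -7.49 dB
∠H = 0.00° − 144.18° = -144.18°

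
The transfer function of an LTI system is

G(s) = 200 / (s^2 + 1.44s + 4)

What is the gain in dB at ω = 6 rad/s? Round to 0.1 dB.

15.6 dB

At s = jω = j6:
quadratic: (j6)² + 1.44·j6 + 4 = -32 + j8.64 → |·| ≈ 33.146, ∠ ≈ 164.89°
|G| = 200 / 33.146 ≈ 6.0339
Gain = 20 log₁₀(6.0339) ≈ 15.61 dB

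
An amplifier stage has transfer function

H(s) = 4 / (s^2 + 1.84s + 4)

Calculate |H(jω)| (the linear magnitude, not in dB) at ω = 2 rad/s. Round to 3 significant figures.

At s = jω = j2:
quadratic: (j2)² + 1.84·j2 + 4 = 0 + j3.68 → |·| ≈ 3.68, ∠ ≈ 90.00°
|H| = 4 / 3.68 ≈ 1.087

1.09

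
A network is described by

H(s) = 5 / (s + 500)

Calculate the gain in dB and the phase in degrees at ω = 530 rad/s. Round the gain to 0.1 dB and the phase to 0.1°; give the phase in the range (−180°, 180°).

At s = jω = j530:
pole (s+500): 500 + j530 → |·| = √(500²+530²) = √530900 ≈ 728.63, ∠ = arctan(530/500) ≈ 46.67°
|H| = 5 / 728.63 ≈ 0.0068622
Gain = 20 log₁₀(0.0068622) ≈ -43.27 dB
∠H = 0.00° − 46.67° = -46.67°

-43.3 dB, -46.7°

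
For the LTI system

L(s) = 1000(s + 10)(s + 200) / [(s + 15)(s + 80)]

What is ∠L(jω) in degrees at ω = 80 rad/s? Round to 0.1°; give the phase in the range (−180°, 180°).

-19.7°

At s = jω = j80:
zero (s+10): 10 + j80 → |·| = √(10²+80²) = √6500 ≈ 80.623, ∠ = arctan(80/10) ≈ 82.87°
zero (s+200): 200 + j80 → |·| = √(200²+80²) = √46400 ≈ 215.41, ∠ = arctan(80/200) ≈ 21.80°
pole (s+15): 15 + j80 → |·| = √(15²+80²) = √6625 ≈ 81.394, ∠ = arctan(80/15) ≈ 79.38°
pole (s+80): 80 + j80 → |·| = √(80²+80²) = √12800 ≈ 113.14, ∠ = arctan(80/80) ≈ 45.00°
∠L = 104.67° − 124.38° = -19.71°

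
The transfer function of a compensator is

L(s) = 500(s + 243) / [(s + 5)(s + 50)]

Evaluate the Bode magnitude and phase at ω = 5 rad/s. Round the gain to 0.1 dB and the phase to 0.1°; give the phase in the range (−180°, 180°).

At s = jω = j5:
zero (s+243): 243 + j5 → |·| = √(243²+5²) = √59074 ≈ 243.05, ∠ = arctan(5/243) ≈ 1.18°
pole (s+5): 5 + j5 → |·| = √(5²+5²) = √50 ≈ 7.0711, ∠ = arctan(5/5) ≈ 45.00°
pole (s+50): 50 + j5 → |·| = √(50²+5²) = √2525 ≈ 50.249, ∠ = arctan(5/50) ≈ 5.71°
|L| = 500 · 243.05 / 355.32 ≈ 342.02
Gain = 20 log₁₀(342.02) ≈ 50.68 dB
∠L = 1.18° − 50.71° = -49.53°

50.7 dB, -49.5°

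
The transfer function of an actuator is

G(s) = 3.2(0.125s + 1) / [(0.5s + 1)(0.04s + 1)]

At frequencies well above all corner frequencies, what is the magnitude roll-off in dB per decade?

Each pole contributes −20 dB/decade at high frequency; each zero contributes +20 dB/decade.
Net: 1 zero(s) − 2 pole(s) → -20 dB/decade.

-20 dB/decade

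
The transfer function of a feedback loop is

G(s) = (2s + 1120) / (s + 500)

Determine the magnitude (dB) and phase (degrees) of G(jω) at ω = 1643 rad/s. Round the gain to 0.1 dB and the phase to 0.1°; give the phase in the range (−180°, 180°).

Substitute s = j1643:
Numerator: 2(j1643) + 1120 = 1120 + j3286
Denominator: (j1643) + 500 = 500 + j1643
|N| = √(1120² + 3286²) ≈ 3471.6, ∠N ≈ 71.18°
|D| = √(500² + 1643²) ≈ 1717.4, ∠D ≈ 73.07°
|G| = 3471.6 / 1717.4 ≈ 2.0214
Gain = 20 log₁₀(2.0214) ≈ 6.11 dB
∠G = 71.18° − 73.07° = -1.89°

6.1 dB, -1.9°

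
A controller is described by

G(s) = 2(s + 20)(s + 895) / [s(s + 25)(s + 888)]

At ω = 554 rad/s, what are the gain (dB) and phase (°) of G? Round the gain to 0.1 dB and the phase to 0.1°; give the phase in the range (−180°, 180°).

At s = jω = j554:
zero (s+20): 20 + j554 → |·| = √(20²+554²) = √307316 ≈ 554.36, ∠ = arctan(554/20) ≈ 87.93°
zero (s+895): 895 + j554 → |·| = √(895²+554²) = √1107941 ≈ 1052.6, ∠ = arctan(554/895) ≈ 31.76°
pole (s+25): 25 + j554 → |·| = √(25²+554²) = √307541 ≈ 554.56, ∠ = arctan(554/25) ≈ 87.42°
pole (s+888): 888 + j554 → |·| = √(888²+554²) = √1095460 ≈ 1046.6, ∠ = arctan(554/888) ≈ 31.96°
pole at origin: |s| = 554, ∠ = 90.00° (in denominator)
|G| = 2 · 5.8352e+05 / 3.2154e+08 ≈ 0.0036295
Gain = 20 log₁₀(0.0036295) ≈ -48.80 dB
∠G = 119.69° − 209.38° = -89.69°

-48.8 dB, -89.7°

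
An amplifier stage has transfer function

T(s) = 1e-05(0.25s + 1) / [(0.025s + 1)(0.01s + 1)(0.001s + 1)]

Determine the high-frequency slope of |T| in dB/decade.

Each pole contributes −20 dB/decade at high frequency; each zero contributes +20 dB/decade.
Net: 1 zero(s) − 3 pole(s) → -40 dB/decade.

-40 dB/decade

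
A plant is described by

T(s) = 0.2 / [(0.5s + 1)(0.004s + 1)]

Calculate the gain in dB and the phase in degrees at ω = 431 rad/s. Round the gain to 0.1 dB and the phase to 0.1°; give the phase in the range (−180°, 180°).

At ω = 431 rad/s:
pole (1 + j431·0.5) = 1 + j215.5 → |·| ≈ 215.5, ∠ ≈ 89.73°
pole (1 + j431·0.004) = 1 + j1.724 → |·| ≈ 1.993, ∠ ≈ 59.88°
|T| = 0.2 · 1 / (215.5 · 1.993) ≈ 0.00046567
Gain = 20 log₁₀(0.00046567) ≈ -66.64 dB
∠T = (0°) − (89.73° + 59.88°) = -149.61°

-66.6 dB, -149.6°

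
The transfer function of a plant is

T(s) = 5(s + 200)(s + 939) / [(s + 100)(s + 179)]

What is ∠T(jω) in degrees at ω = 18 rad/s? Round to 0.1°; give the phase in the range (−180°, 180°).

At s = jω = j18:
zero (s+200): 200 + j18 → |·| = √(200²+18²) = √40324 ≈ 200.81, ∠ = arctan(18/200) ≈ 5.14°
zero (s+939): 939 + j18 → |·| = √(939²+18²) = √882045 ≈ 939.17, ∠ = arctan(18/939) ≈ 1.10°
pole (s+100): 100 + j18 → |·| = √(100²+18²) = √10324 ≈ 101.61, ∠ = arctan(18/100) ≈ 10.20°
pole (s+179): 179 + j18 → |·| = √(179²+18²) = √32365 ≈ 179.9, ∠ = arctan(18/179) ≈ 5.74°
∠T = 6.24° − 15.94° = -9.70°

-9.7°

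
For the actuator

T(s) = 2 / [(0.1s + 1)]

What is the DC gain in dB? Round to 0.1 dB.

T(0) = 2 · 1 / 1 = 2
20 log₁₀(2) ≈ 6.02 dB

6.0 dB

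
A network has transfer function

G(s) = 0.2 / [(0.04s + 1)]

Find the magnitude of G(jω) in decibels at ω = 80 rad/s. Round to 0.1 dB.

At ω = 80 rad/s:
pole (1 + j80·0.04) = 1 + j3.2 → |·| ≈ 3.3526, ∠ ≈ 72.65°
|G| = 0.2 · 1 / (3.3526) ≈ 0.059655
Gain = 20 log₁₀(0.059655) ≈ -24.49 dB

-24.5 dB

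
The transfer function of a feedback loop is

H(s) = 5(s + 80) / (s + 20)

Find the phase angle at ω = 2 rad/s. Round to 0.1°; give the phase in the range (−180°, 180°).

-4.3°

At s = jω = j2:
zero (s+80): 80 + j2 → |·| = √(80²+2²) = √6404 ≈ 80.025, ∠ = arctan(2/80) ≈ 1.43°
pole (s+20): 20 + j2 → |·| = √(20²+2²) = √404 ≈ 20.1, ∠ = arctan(2/20) ≈ 5.71°
∠H = 1.43° − 5.71° = -4.28°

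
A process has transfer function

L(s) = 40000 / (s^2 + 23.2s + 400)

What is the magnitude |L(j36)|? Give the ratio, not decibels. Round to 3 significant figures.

32.7

At s = jω = j36:
quadratic: (j36)² + 23.2·j36 + 400 = -896 + j835.2 → |·| ≈ 1224.9, ∠ ≈ 137.01°
|L| = 40000 / 1224.9 ≈ 32.656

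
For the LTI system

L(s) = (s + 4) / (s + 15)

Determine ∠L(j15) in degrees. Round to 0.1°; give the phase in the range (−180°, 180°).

Substitute s = j15:
Numerator: (j15) + 4 = 4 + j15
Denominator: (j15) + 15 = 15 + j15
|N| = √(4² + 15²) ≈ 15.524, ∠N ≈ 75.07°
|D| = √(15² + 15²) ≈ 21.213, ∠D ≈ 45.00°
∠L = 75.07° − 45.00° = 30.07°

30.1°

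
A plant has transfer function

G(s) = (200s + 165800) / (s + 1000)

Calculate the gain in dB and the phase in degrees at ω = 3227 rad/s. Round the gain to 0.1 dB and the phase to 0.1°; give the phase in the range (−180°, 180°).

45.9 dB, 2.8°

Substitute s = j3227:
Numerator: 200(j3227) + 165800 = 165800 + j645400
Denominator: (j3227) + 1000 = 1000 + j3227
|N| = √(165800² + 645400²) ≈ 6.6636e+05, ∠N ≈ 75.59°
|D| = √(1000² + 3227²) ≈ 3378.4, ∠D ≈ 72.78°
|G| = 6.6636e+05 / 3378.4 ≈ 197.24
Gain = 20 log₁₀(197.24) ≈ 45.90 dB
∠G = 75.59° − 72.78° = 2.81°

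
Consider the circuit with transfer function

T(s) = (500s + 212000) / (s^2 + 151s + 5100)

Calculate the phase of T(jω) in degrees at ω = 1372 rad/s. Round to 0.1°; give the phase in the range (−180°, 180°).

-100.9°

Substitute s = j1372:
Numerator: 500(j1372) + 212000 = 212000 + j686000
Denominator: (j1372)^2 + 151(j1372) + 5100 = -1877284 + j207172
|N| = √(212000² + 686000²) ≈ 7.1801e+05, ∠N ≈ 72.83°
|D| = √(1877284² + 207172²) ≈ 1.8887e+06, ∠D ≈ 173.70°
∠T = 72.83° − 173.70° = -100.87°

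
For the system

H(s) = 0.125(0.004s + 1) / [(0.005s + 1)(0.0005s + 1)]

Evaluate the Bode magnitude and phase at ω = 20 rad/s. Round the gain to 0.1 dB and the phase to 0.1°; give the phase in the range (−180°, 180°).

At ω = 20 rad/s:
zero (1 + j20·0.004) = 1 + j0.08 → |·| ≈ 1.0032, ∠ ≈ 4.57°
pole (1 + j20·0.005) = 1 + j0.1 → |·| ≈ 1.005, ∠ ≈ 5.71°
pole (1 + j20·0.0005) = 1 + j0.01 → |·| ≈ 1, ∠ ≈ 0.57°
|H| = 0.125 · 1.0032 / (1.005 · 1) ≈ 0.12478
Gain = 20 log₁₀(0.12478) ≈ -18.08 dB
∠H = (4.57°) − (5.71° + 0.57°) = -1.71°

-18.1 dB, -1.7°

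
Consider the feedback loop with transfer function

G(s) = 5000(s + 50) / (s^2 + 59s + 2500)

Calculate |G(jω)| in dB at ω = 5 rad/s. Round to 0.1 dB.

At s = jω = j5:
zero (s+50): 50 + j5 → |·| = √(50²+5²) = √2525 ≈ 50.249, ∠ = arctan(5/50) ≈ 5.71°
quadratic: (j5)² + 59·j5 + 2500 = 2475 + j295 → |·| ≈ 2492.5, ∠ ≈ 6.80°
|G| = 5000 · 50.249 / 2492.5 ≈ 100.8
Gain = 20 log₁₀(100.8) ≈ 40.07 dB

40.1 dB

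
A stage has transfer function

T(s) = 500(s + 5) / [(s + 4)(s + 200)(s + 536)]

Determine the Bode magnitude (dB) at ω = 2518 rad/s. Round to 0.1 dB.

-82.3 dB

At s = jω = j2518:
zero (s+5): 5 + j2518 → |·| = √(5²+2518²) = √6340349 ≈ 2518, ∠ = arctan(2518/5) ≈ 89.89°
pole (s+4): 4 + j2518 → |·| = √(4²+2518²) = √6340340 ≈ 2518, ∠ = arctan(2518/4) ≈ 89.91°
pole (s+200): 200 + j2518 → |·| = √(200²+2518²) = √6380324 ≈ 2525.9, ∠ = arctan(2518/200) ≈ 85.46°
pole (s+536): 536 + j2518 → |·| = √(536²+2518²) = √6627620 ≈ 2574.4, ∠ = arctan(2518/536) ≈ 77.98°
|T| = 500 · 2518 / 1.6374e+10 ≈ 7.689e-05
Gain = 20 log₁₀(7.689e-05) ≈ -82.28 dB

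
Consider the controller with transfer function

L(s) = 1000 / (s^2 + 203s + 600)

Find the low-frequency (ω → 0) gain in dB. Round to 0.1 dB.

L(0) = 1000 / 600 ≈ 1.6667
20 log₁₀(1.6667) ≈ 4.44 dB

4.4 dB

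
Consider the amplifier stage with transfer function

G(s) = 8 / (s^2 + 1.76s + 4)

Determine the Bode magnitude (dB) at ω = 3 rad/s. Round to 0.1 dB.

At s = jω = j3:
quadratic: (j3)² + 1.76·j3 + 4 = -5 + j5.28 → |·| ≈ 7.2718, ∠ ≈ 133.44°
|G| = 8 / 7.2718 ≈ 1.1001
Gain = 20 log₁₀(1.1001) ≈ 0.83 dB

0.8 dB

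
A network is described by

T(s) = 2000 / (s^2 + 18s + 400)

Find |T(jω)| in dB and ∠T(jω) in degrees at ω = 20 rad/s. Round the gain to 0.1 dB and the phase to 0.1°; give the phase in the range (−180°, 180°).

At s = jω = j20:
quadratic: (j20)² + 18·j20 + 400 = 0 + j360 → |·| ≈ 360, ∠ ≈ 90.00°
|T| = 2000 / 360 ≈ 5.5556
Gain = 20 log₁₀(5.5556) ≈ 14.89 dB
∠T = 0.00° − 90.00° = -90.00°

14.9 dB, -90.0°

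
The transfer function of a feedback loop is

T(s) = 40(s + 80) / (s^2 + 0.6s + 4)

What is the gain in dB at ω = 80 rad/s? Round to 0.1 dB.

-3.0 dB

At s = jω = j80:
zero (s+80): 80 + j80 → |·| = √(80²+80²) = √12800 ≈ 113.14, ∠ = arctan(80/80) ≈ 45.00°
quadratic: (j80)² + 0.6·j80 + 4 = -6396 + j48 → |·| ≈ 6396.2, ∠ ≈ 179.57°
|T| = 40 · 113.14 / 6396.2 ≈ 0.70755
Gain = 20 log₁₀(0.70755) ≈ -3.00 dB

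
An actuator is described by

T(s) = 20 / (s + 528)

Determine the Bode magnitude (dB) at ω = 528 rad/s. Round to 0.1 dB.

Substitute s = j528:
Numerator: 20 = 20 + j0
Denominator: (j528) + 528 = 528 + j528
|N| = √(20² + 0²) ≈ 20, ∠N ≈ 0.00°
|D| = √(528² + 528²) ≈ 746.7, ∠D ≈ 45.00°
|T| = 20 / 746.7 ≈ 0.026785
Gain = 20 log₁₀(0.026785) ≈ -31.44 dB

-31.4 dB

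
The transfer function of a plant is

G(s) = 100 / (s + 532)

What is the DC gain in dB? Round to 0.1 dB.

-14.5 dB

G(0) = 100 / 532 ≈ 0.18797
20 log₁₀(0.18797) ≈ -14.52 dB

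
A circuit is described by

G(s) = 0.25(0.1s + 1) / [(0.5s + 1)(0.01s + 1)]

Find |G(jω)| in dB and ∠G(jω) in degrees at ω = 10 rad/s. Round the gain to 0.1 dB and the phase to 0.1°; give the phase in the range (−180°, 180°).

-23.2 dB, -39.4°

At ω = 10 rad/s:
zero (1 + j10·0.1) = 1 + j1 → |·| ≈ 1.4142, ∠ ≈ 45.00°
pole (1 + j10·0.5) = 1 + j5 → |·| ≈ 5.099, ∠ ≈ 78.69°
pole (1 + j10·0.01) = 1 + j0.1 → |·| ≈ 1.005, ∠ ≈ 5.71°
|G| = 0.25 · 1.4142 / (5.099 · 1.005) ≈ 0.068992
Gain = 20 log₁₀(0.068992) ≈ -23.22 dB
∠G = (45.00°) − (78.69° + 5.71°) = -39.40°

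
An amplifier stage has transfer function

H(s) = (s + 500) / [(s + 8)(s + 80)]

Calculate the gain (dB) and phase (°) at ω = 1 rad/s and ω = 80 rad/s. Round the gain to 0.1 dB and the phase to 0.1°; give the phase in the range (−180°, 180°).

ω = 1: -2.2 dB, -7.7°; ω = 80: -25.1 dB, -120.2°

At s = jω = j1:
zero (s+500): 500 + j1 → |·| = √(500²+1²) = √250001 ≈ 500, ∠ = arctan(1/500) ≈ 0.11°
pole (s+8): 8 + j1 → |·| = √(8²+1²) = √65 ≈ 8.0623, ∠ = arctan(1/8) ≈ 7.13°
pole (s+80): 80 + j1 → |·| = √(80²+1²) = √6401 ≈ 80.006, ∠ = arctan(1/80) ≈ 0.72°
|H| = 1 · 500 / 645.03 ≈ 0.77516
Gain = 20 log₁₀(0.77516) ≈ -2.21 dB
∠H = 0.11° − 7.85° = -7.74°

At s = jω = j80:
zero (s+500): 500 + j80 → |·| = √(500²+80²) = √256400 ≈ 506.36, ∠ = arctan(80/500) ≈ 9.09°
pole (s+8): 8 + j80 → |·| = √(8²+80²) = √6464 ≈ 80.399, ∠ = arctan(80/8) ≈ 84.29°
pole (s+80): 80 + j80 → |·| = √(80²+80²) = √12800 ≈ 113.14, ∠ = arctan(80/80) ≈ 45.00°
|H| = 1 · 506.36 / 9096.3 ≈ 0.055667
Gain = 20 log₁₀(0.055667) ≈ -25.09 dB
∠H = 9.09° − 129.29° = -120.20°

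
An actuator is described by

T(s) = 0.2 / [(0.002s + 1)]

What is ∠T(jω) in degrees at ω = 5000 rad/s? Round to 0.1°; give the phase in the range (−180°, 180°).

-84.3°

At ω = 5000 rad/s:
pole (1 + j5000·0.002) = 1 + j10 → |·| ≈ 10.05, ∠ ≈ 84.29°
∠T = (0°) − (84.29°) = -84.29°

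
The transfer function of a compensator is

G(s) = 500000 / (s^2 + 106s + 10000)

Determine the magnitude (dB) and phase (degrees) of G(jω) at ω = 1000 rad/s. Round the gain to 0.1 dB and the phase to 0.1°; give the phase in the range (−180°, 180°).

At s = jω = j1000:
quadratic: (j1000)² + 106·j1000 + 10000 = -990000 + j106000 → |·| ≈ 9.9566e+05, ∠ ≈ 173.89°
|G| = 500000 / 9.9566e+05 ≈ 0.50218
Gain = 20 log₁₀(0.50218) ≈ -5.98 dB
∠G = 0.00° − 173.89° = -173.89°

-6.0 dB, -173.9°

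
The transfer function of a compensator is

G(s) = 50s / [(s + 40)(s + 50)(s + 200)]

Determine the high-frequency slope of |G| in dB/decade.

Each pole contributes −20 dB/decade at high frequency; each zero contributes +20 dB/decade.
Net: 1 zero(s) − 3 pole(s) → -40 dB/decade.

-40 dB/decade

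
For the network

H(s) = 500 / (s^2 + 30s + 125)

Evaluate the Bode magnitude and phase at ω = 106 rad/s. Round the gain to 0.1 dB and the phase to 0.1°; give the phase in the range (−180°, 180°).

-27.3 dB, -164.0°

Substitute s = j106:
Numerator: 500 = 500 + j0
Denominator: (j106)^2 + 30(j106) + 125 = -11111 + j3180
|N| = √(500² + 0²) ≈ 500, ∠N ≈ 0.00°
|D| = √(11111² + 3180²) ≈ 11557, ∠D ≈ 164.03°
|H| = 500 / 11557 ≈ 0.043264
Gain = 20 log₁₀(0.043264) ≈ -27.28 dB
∠H = 0.00° − 164.03° = -164.03°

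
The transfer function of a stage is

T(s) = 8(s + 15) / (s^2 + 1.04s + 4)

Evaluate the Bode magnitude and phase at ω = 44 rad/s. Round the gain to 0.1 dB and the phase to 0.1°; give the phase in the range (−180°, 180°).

-14.3 dB, -107.5°

At s = jω = j44:
zero (s+15): 15 + j44 → |·| = √(15²+44²) = √2161 ≈ 46.487, ∠ = arctan(44/15) ≈ 71.18°
quadratic: (j44)² + 1.04·j44 + 4 = -1932 + j45.76 → |·| ≈ 1932.5, ∠ ≈ 178.64°
|T| = 8 · 46.487 / 1932.5 ≈ 0.19244
Gain = 20 log₁₀(0.19244) ≈ -14.31 dB
∠T = 71.18° − 178.64° = -107.46°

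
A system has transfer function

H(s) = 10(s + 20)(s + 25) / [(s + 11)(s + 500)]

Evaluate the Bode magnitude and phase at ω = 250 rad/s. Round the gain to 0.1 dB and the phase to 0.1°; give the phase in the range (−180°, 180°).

At s = jω = j250:
zero (s+20): 20 + j250 → |·| = √(20²+250²) = √62900 ≈ 250.8, ∠ = arctan(250/20) ≈ 85.43°
zero (s+25): 25 + j250 → |·| = √(25²+250²) = √63125 ≈ 251.25, ∠ = arctan(250/25) ≈ 84.29°
pole (s+11): 11 + j250 → |·| = √(11²+250²) = √62621 ≈ 250.24, ∠ = arctan(250/11) ≈ 87.48°
pole (s+500): 500 + j250 → |·| = √(500²+250²) = √312500 ≈ 559.02, ∠ = arctan(250/500) ≈ 26.57°
|H| = 10 · 63014 / 1.3989e+05 ≈ 4.5045
Gain = 20 log₁₀(4.5045) ≈ 13.07 dB
∠H = 169.72° − 114.05° = 55.67°

13.1 dB, 55.7°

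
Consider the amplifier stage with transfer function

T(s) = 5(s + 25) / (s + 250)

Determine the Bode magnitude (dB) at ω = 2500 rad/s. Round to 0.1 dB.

13.9 dB

At s = jω = j2500:
zero (s+25): 25 + j2500 → |·| = √(25²+2500²) = √6250625 ≈ 2500.1, ∠ = arctan(2500/25) ≈ 89.43°
pole (s+250): 250 + j2500 → |·| = √(250²+2500²) = √6312500 ≈ 2512.5, ∠ = arctan(2500/250) ≈ 84.29°
|T| = 5 · 2500.1 / 2512.5 ≈ 4.9753
Gain = 20 log₁₀(4.9753) ≈ 13.94 dB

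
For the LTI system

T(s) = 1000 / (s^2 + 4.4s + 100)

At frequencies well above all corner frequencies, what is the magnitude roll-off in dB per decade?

-40 dB/decade

Each pole contributes −20 dB/decade at high frequency; each zero contributes +20 dB/decade.
Net: 0 zero(s) − 2 pole(s) → -40 dB/decade.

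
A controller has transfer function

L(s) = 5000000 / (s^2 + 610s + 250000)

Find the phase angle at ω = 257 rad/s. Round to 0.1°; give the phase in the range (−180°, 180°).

-40.4°

At s = jω = j257:
quadratic: (j257)² + 610·j257 + 250000 = 183951 + j156770 → |·| ≈ 2.4169e+05, ∠ ≈ 40.44°
∠L = 0.00° − 40.44° = -40.44°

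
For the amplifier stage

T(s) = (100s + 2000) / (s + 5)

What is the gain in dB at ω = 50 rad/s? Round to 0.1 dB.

Substitute s = j50:
Numerator: 100(j50) + 2000 = 2000 + j5000
Denominator: (j50) + 5 = 5 + j50
|N| = √(2000² + 5000²) ≈ 5385.2, ∠N ≈ 68.20°
|D| = √(5² + 50²) ≈ 50.249, ∠D ≈ 84.29°
|T| = 5385.2 / 50.249 ≈ 107.17
Gain = 20 log₁₀(107.17) ≈ 40.60 dB

40.6 dB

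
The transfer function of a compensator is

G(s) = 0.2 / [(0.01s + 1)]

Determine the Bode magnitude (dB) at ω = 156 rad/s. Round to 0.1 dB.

-19.3 dB

At ω = 156 rad/s:
pole (1 + j156·0.01) = 1 + j1.56 → |·| ≈ 1.853, ∠ ≈ 57.34°
|G| = 0.2 · 1 / (1.853) ≈ 0.10793
Gain = 20 log₁₀(0.10793) ≈ -19.34 dB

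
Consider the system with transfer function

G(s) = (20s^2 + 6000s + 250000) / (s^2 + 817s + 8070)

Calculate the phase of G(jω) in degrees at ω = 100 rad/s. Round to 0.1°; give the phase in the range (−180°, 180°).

-6.1°

Substitute s = j100:
Numerator: 20(j100)^2 + 6000(j100) + 250000 = 50000 + j600000
Denominator: (j100)^2 + 817(j100) + 8070 = -1930 + j81700
|N| = √(50000² + 600000²) ≈ 6.0208e+05, ∠N ≈ 85.24°
|D| = √(1930² + 81700²) ≈ 81723, ∠D ≈ 91.35°
∠G = 85.24° − 91.35° = -6.11°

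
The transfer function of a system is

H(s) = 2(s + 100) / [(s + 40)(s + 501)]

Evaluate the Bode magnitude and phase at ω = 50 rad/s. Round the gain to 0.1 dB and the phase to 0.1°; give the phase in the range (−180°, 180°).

At s = jω = j50:
zero (s+100): 100 + j50 → |·| = √(100²+50²) = √12500 ≈ 111.8, ∠ = arctan(50/100) ≈ 26.57°
pole (s+40): 40 + j50 → |·| = √(40²+50²) = √4100 ≈ 64.031, ∠ = arctan(50/40) ≈ 51.34°
pole (s+501): 501 + j50 → |·| = √(501²+50²) = √253501 ≈ 503.49, ∠ = arctan(50/501) ≈ 5.70°
|H| = 2 · 111.8 / 32239 ≈ 0.0069357
Gain = 20 log₁₀(0.0069357) ≈ -43.18 dB
∠H = 26.57° − 57.04° = -30.47°

-43.2 dB, -30.5°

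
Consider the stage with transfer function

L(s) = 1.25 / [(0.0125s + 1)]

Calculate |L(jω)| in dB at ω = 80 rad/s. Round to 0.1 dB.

-1.1 dB

At ω = 80 rad/s:
pole (1 + j80·0.0125) = 1 + j1 → |·| ≈ 1.4142, ∠ ≈ 45.00°
|L| = 1.25 · 1 / (1.4142) ≈ 0.88389
Gain = 20 log₁₀(0.88389) ≈ -1.07 dB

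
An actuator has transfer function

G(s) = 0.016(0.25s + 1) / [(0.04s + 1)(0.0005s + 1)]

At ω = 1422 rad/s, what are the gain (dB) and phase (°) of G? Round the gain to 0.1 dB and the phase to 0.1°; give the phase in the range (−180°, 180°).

At ω = 1422 rad/s:
zero (1 + j1422·0.25) = 1 + j355.5 → |·| ≈ 355.5, ∠ ≈ 89.84°
pole (1 + j1422·0.04) = 1 + j56.88 → |·| ≈ 56.889, ∠ ≈ 88.99°
pole (1 + j1422·0.0005) = 1 + j0.711 → |·| ≈ 1.227, ∠ ≈ 35.41°
|G| = 0.016 · 355.5 / (56.889 · 1.227) ≈ 0.081487
Gain = 20 log₁₀(0.081487) ≈ -21.78 dB
∠G = (89.84°) − (88.99° + 35.41°) = -34.56°

-21.8 dB, -34.6°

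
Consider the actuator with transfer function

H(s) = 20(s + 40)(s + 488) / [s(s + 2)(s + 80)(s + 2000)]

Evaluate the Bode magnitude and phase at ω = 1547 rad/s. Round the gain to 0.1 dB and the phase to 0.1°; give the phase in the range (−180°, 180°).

At s = jω = j1547:
zero (s+40): 40 + j1547 → |·| = √(40²+1547²) = √2394809 ≈ 1547.5, ∠ = arctan(1547/40) ≈ 88.52°
zero (s+488): 488 + j1547 → |·| = √(488²+1547²) = √2631353 ≈ 1622.1, ∠ = arctan(1547/488) ≈ 72.49°
pole (s+2): 2 + j1547 → |·| = √(2²+1547²) = √2393213 ≈ 1547, ∠ = arctan(1547/2) ≈ 89.93°
pole (s+80): 80 + j1547 → |·| = √(80²+1547²) = √2399609 ≈ 1549.1, ∠ = arctan(1547/80) ≈ 87.04°
pole (s+2000): 2000 + j1547 → |·| = √(2000²+1547²) = √6393209 ≈ 2528.5, ∠ = arctan(1547/2000) ≈ 37.72°
pole at origin: |s| = 1547, ∠ = 90.00° (in denominator)
|H| = 20 · 2.5102e+06 / 9.374e+12 ≈ 5.3557e-06
Gain = 20 log₁₀(5.3557e-06) ≈ -105.42 dB
∠H = 161.01° − 304.69° = -143.68°

-105.4 dB, -143.7°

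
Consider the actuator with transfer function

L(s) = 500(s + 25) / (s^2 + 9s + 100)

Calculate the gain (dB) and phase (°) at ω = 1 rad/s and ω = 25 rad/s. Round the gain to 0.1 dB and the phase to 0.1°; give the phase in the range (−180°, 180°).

ω = 1: 42.0 dB, -2.9°; ω = 25: 29.8 dB, -111.8°

At s = jω = j1:
zero (s+25): 25 + j1 → |·| = √(25²+1²) = √626 ≈ 25.02, ∠ = arctan(1/25) ≈ 2.29°
quadratic: (j1)² + 9·j1 + 100 = 99 + j9 → |·| ≈ 99.408, ∠ ≈ 5.19°
|L| = 500 · 25.02 / 99.408 ≈ 125.85
Gain = 20 log₁₀(125.85) ≈ 42.00 dB
∠L = 2.29° − 5.19° = -2.90°

At s = jω = j25:
zero (s+25): 25 + j25 → |·| = √(25²+25²) = √1250 ≈ 35.355, ∠ = arctan(25/25) ≈ 45.00°
quadratic: (j25)² + 9·j25 + 100 = -525 + j225 → |·| ≈ 571.18, ∠ ≈ 156.80°
|L| = 500 · 35.355 / 571.18 ≈ 30.949
Gain = 20 log₁₀(30.949) ≈ 29.81 dB
∠L = 45.00° − 156.80° = -111.80°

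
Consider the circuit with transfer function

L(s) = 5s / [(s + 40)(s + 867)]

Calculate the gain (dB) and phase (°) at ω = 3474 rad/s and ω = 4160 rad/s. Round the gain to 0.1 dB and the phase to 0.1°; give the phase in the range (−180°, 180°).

At s = jω = j3474:
zero at origin: s = j3474 → |·| = 3474, ∠ = 90.00°
pole (s+40): 40 + j3474 → |·| = √(40²+3474²) = √12070276 ≈ 3474.2, ∠ = arctan(3474/40) ≈ 89.34°
pole (s+867): 867 + j3474 → |·| = √(867²+3474²) = √12820365 ≈ 3580.6, ∠ = arctan(3474/867) ≈ 75.99°
|L| = 5 · 3474 / 1.244e+07 ≈ 0.0013963
Gain = 20 log₁₀(0.0013963) ≈ -57.10 dB
∠L = 90.00° − 165.33° = -75.33°

At s = jω = j4160:
zero at origin: s = j4160 → |·| = 4160, ∠ = 90.00°
pole (s+40): 40 + j4160 → |·| = √(40²+4160²) = √17307200 ≈ 4160.2, ∠ = arctan(4160/40) ≈ 89.45°
pole (s+867): 867 + j4160 → |·| = √(867²+4160²) = √18057289 ≈ 4249.4, ∠ = arctan(4160/867) ≈ 78.23°
|L| = 5 · 4160 / 1.7678e+07 ≈ 0.0011766
Gain = 20 log₁₀(0.0011766) ≈ -58.59 dB
∠L = 90.00° − 167.68° = -77.68°

ω = 3474: -57.1 dB, -75.3°; ω = 4160: -58.6 dB, -77.7°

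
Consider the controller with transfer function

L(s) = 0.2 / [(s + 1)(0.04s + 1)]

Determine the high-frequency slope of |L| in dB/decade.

Each pole contributes −20 dB/decade at high frequency; each zero contributes +20 dB/decade.
Net: 0 zero(s) − 2 pole(s) → -40 dB/decade.

-40 dB/decade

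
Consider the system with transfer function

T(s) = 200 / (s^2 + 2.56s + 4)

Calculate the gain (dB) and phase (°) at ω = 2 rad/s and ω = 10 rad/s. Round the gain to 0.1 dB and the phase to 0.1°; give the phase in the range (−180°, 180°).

ω = 2: 31.8 dB, -90.0°; ω = 10: 6.1 dB, -165.1°

At s = jω = j2:
quadratic: (j2)² + 2.56·j2 + 4 = 0 + j5.12 → |·| ≈ 5.12, ∠ ≈ 90.00°
|T| = 200 / 5.12 ≈ 39.062
Gain = 20 log₁₀(39.062) ≈ 31.84 dB
∠T = 0.00° − 90.00° = -90.00°

At s = jω = j10:
quadratic: (j10)² + 2.56·j10 + 4 = -96 + j25.6 → |·| ≈ 99.355, ∠ ≈ 165.07°
|T| = 200 / 99.355 ≈ 2.013
Gain = 20 log₁₀(2.013) ≈ 6.08 dB
∠T = 0.00° − 165.07° = -165.07°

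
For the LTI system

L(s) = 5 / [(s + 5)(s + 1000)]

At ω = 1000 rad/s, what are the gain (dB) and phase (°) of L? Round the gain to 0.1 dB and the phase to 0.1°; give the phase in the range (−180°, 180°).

At s = jω = j1000:
pole (s+5): 5 + j1000 → |·| = √(5²+1000²) = √1000025 ≈ 1000, ∠ = arctan(1000/5) ≈ 89.71°
pole (s+1000): 1000 + j1000 → |·| = √(1000²+1000²) = √2000000 ≈ 1414.2, ∠ = arctan(1000/1000) ≈ 45.00°
|L| = 5 / 1.4142e+06 ≈ 3.5356e-06
Gain = 20 log₁₀(3.5356e-06) ≈ -109.03 dB
∠L = 0.00° − 134.71° = -134.71°

-109.0 dB, -134.7°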